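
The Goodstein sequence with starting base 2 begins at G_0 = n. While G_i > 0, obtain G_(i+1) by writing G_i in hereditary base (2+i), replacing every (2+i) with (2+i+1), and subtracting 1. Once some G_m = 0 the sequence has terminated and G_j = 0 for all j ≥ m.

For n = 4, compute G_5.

G_0 = 4. HB_2(4) = 2^2. Bump = 27. G_1 = 26.
G_1 = 26. HB_3(26) = 2·3^2 + 2·3 + 2. Bump = 42. G_2 = 41.
G_2 = 41. HB_4(41) = 2·4^2 + 2·4 + 1. Bump = 61. G_3 = 60.
G_3 = 60. HB_5(60) = 2·5^2 + 2·5. Bump = 84. G_4 = 83.
G_4 = 83. HB_6(83) = 2·6^2 + 6 + 5. Bump = 110. G_5 = 109.

109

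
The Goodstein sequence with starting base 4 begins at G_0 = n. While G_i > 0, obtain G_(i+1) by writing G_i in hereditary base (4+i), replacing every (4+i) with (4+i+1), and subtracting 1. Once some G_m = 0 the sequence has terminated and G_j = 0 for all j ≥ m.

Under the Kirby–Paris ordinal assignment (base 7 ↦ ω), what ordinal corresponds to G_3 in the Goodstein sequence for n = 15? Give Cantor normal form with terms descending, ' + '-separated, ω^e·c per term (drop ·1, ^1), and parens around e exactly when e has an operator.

ω·3

15 —HB4→ 3·4 + 3 —bump→ 3·5 + 3 = 18 —(−1)→ 17
17 —HB5→ 3·5 + 2 —bump→ 3·6 + 2 = 20 —(−1)→ 19
19 —HB6→ 3·6 + 1 —bump→ 3·7 + 1 = 22 —(−1)→ 21
21 —HB7→ 3·7 —bump→ 3·8 = 24 —(−1)→ 23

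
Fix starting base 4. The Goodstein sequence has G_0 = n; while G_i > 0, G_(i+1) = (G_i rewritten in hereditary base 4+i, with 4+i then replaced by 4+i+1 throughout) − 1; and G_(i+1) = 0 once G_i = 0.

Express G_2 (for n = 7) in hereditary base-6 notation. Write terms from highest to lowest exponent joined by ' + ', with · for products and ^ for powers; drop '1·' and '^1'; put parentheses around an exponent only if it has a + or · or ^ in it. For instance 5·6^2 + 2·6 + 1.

7 —HB4→ 4 + 3 —bump→ 5 + 3 = 8 —(−1)→ 7
7 —HB5→ 5 + 2 —bump→ 6 + 2 = 8 —(−1)→ 7

6 + 1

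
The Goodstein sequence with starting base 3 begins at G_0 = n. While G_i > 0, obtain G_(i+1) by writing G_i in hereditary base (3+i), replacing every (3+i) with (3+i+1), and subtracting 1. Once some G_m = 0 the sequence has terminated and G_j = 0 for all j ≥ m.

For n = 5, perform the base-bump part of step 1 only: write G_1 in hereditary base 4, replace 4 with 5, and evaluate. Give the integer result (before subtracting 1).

[0] 5 ≡ 3 + 2 (base 3). Lift 4: 6. −1: 5.
[1] 5 ≡ 4 + 1 (base 4). Lift 5: 6. −1: 5.

6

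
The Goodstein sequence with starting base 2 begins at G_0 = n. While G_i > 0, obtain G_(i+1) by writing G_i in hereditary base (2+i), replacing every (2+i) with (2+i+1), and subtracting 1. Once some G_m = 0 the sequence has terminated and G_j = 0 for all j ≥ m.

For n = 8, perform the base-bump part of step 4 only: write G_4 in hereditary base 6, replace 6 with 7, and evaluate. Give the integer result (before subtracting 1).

1647196

8 —HB2→ 2^(2 + 1) —bump→ 3^(3 + 1) = 81 —(−1)→ 80
80 —HB3→ 2·3^3 + 2·3^2 + 2·3 + 2 —bump→ 2·4^4 + 2·4^2 + 2·4 + 2 = 554 —(−1)→ 553
553 —HB4→ 2·4^4 + 2·4^2 + 2·4 + 1 —bump→ 2·5^5 + 2·5^2 + 2·5 + 1 = 6311 —(−1)→ 6310
6310 —HB5→ 2·5^5 + 2·5^2 + 2·5 —bump→ 2·6^6 + 2·6^2 + 2·6 = 93396 —(−1)→ 93395
93395 —HB6→ 2·6^6 + 2·6^2 + 6 + 5 —bump→ 2·7^7 + 2·7^2 + 7 + 5 = 1647196 —(−1)→ 1647195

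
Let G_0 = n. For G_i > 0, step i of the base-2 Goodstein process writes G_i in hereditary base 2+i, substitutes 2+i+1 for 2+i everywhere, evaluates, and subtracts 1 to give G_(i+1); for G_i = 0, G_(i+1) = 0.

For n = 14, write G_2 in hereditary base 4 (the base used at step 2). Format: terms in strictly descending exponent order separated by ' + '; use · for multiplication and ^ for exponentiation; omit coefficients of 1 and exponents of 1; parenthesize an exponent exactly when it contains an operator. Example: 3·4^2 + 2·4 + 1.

G_0=14  [base 2] 2^(2 + 1) + 2^2 + 2  →[2↦3]→  3^(3 + 1) + 3^3 + 3 = 111  −1 ⇒ G_1=110
G_1=110  [base 3] 3^(3 + 1) + 3^3 + 2  →[3↦4]→  4^(4 + 1) + 4^4 + 2 = 1282  −1 ⇒ G_2=1281

4^(4 + 1) + 4^4 + 1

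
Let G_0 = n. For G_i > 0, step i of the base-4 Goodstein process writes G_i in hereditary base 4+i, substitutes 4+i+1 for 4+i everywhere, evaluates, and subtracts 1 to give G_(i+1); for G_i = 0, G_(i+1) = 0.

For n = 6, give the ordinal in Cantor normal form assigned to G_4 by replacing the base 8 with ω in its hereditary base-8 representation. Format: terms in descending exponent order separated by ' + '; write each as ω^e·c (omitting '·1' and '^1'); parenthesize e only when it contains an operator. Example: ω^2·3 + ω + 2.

[0] 6 ≡ 4 + 2 (base 4). Lift 5: 7. −1: 6.
[1] 6 ≡ 5 + 1 (base 5). Lift 6: 7. −1: 6.
[2] 6 ≡ 6 (base 6). Lift 7: 7. −1: 6.
[3] 6 ≡ 6 (base 7). Lift 8: 6. −1: 5.
[4] 5 ≡ 5 (base 8). Lift 9: 5. −1: 4.

5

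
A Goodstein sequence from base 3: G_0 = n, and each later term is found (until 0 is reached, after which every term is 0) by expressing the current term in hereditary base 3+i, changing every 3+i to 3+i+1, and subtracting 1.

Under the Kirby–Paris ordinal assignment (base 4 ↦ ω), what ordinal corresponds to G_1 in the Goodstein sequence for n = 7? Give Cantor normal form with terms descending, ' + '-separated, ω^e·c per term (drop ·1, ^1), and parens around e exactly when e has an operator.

base 3: 7 = 2·3 + 1; at 4: 2·4 + 1 = 9; next = 8
base 4: 8 = 2·4; at 5: 2·5 = 10; next = 9

ω·2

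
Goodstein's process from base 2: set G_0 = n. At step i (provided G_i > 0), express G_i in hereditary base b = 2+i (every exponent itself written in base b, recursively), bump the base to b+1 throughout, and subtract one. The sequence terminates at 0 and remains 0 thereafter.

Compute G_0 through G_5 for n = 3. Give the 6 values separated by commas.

3, 3, 3, 2, 1, 0

base 2: 3 = 2 + 1; at 3: 3 + 1 = 4; next = 3
base 3: 3 = 3; at 4: 4 = 4; next = 3
base 4: 3 = 3; at 5: 3 = 3; next = 2
base 5: 2 = 2; at 6: 2 = 2; next = 1
base 6: 1 = 1; at 7: 1 = 1; next = 0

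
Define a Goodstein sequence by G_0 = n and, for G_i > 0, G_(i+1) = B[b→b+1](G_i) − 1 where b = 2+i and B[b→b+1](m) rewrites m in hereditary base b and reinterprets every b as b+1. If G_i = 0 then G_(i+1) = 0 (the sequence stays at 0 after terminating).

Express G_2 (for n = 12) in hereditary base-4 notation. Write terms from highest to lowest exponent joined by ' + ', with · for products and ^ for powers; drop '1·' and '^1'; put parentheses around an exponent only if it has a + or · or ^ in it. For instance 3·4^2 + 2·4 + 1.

G_0=12  [base 2] 2^(2 + 1) + 2^2  →[2↦3]→  3^(3 + 1) + 3^3 = 108  −1 ⇒ G_1=107
G_1=107  [base 3] 3^(3 + 1) + 2·3^2 + 2·3 + 2  →[3↦4]→  4^(4 + 1) + 2·4^2 + 2·4 + 2 = 1066  −1 ⇒ G_2=1065
G_2=1065  [base 4] 4^(4 + 1) + 2·4^2 + 2·4 + 1  →[4↦5]→  5^(5 + 1) + 2·5^2 + 2·5 + 1 = 15686  −1 ⇒ G_3=15685

4^(4 + 1) + 2·4^2 + 2·4 + 1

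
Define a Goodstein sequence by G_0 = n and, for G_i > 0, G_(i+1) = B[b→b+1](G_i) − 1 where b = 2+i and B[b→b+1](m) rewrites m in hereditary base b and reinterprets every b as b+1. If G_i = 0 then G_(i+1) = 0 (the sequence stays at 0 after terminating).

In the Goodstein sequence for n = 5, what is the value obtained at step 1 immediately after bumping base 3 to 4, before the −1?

256

5 —HB2→ 2^2 + 1 —bump→ 3^3 + 1 = 28 —(−1)→ 27
27 —HB3→ 3^3 —bump→ 4^4 = 256 —(−1)→ 255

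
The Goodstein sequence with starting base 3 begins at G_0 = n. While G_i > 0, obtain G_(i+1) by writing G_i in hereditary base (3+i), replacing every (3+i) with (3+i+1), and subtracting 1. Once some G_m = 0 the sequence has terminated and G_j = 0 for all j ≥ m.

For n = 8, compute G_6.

11

G_0 = 8. HB_3(8) = 2·3 + 2. Bump = 10. G_1 = 9.
G_1 = 9. HB_4(9) = 2·4 + 1. Bump = 11. G_2 = 10.
G_2 = 10. HB_5(10) = 2·5. Bump = 12. G_3 = 11.
G_3 = 11. HB_6(11) = 6 + 5. Bump = 12. G_4 = 11.
G_4 = 11. HB_7(11) = 7 + 4. Bump = 12. G_5 = 11.
G_5 = 11. HB_8(11) = 8 + 3. Bump = 12. G_6 = 11.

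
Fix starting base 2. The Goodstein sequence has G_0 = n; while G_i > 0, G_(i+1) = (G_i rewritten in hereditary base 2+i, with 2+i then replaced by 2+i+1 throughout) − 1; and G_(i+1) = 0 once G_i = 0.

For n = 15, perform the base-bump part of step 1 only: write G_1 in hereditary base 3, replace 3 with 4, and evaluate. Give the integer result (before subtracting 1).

i=0: 15 = 2^(2 + 1) + 2^2 + 2 + 1 (b=2); 2→3: 3^(3 + 1) + 3^3 + 3 + 1 = 112; 112−1 = 111
i=1: 111 = 3^(3 + 1) + 3^3 + 3 (b=3); 3→4: 4^(4 + 1) + 4^4 + 4 = 1284; 1284−1 = 1283

1284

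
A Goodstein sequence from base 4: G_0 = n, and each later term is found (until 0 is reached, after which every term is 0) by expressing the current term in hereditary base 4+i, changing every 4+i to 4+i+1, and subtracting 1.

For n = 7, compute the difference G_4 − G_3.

0

7 —HB4→ 4 + 3 —bump→ 5 + 3 = 8 —(−1)→ 7
7 —HB5→ 5 + 2 —bump→ 6 + 2 = 8 —(−1)→ 7
7 —HB6→ 6 + 1 —bump→ 7 + 1 = 8 —(−1)→ 7
7 —HB7→ 7 —bump→ 8 = 8 —(−1)→ 7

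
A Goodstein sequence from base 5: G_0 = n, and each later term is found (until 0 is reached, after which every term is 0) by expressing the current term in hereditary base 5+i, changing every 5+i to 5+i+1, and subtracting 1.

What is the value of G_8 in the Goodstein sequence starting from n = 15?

23

G_0=15  [base 5] 3·5  →[5↦6]→  3·6 = 18  −1 ⇒ G_1=17
G_1=17  [base 6] 2·6 + 5  →[6↦7]→  2·7 + 5 = 19  −1 ⇒ G_2=18
G_2=18  [base 7] 2·7 + 4  →[7↦8]→  2·8 + 4 = 20  −1 ⇒ G_3=19
G_3=19  [base 8] 2·8 + 3  →[8↦9]→  2·9 + 3 = 21  −1 ⇒ G_4=20
G_4=20  [base 9] 2·9 + 2  →[9↦10]→  2·10 + 2 = 22  −1 ⇒ G_5=21
G_5=21  [base 10] 2·10 + 1  →[10↦11]→  2·11 + 1 = 23  −1 ⇒ G_6=22
G_6=22  [base 11] 2·11  →[11↦12]→  2·12 = 24  −1 ⇒ G_7=23
G_7=23  [base 12] 12 + 11  →[12↦13]→  13 + 11 = 24  −1 ⇒ G_8=23
G_8=23  [base 13] 13 + 10  →[13↦14]→  14 + 10 = 24  −1 ⇒ G_9=23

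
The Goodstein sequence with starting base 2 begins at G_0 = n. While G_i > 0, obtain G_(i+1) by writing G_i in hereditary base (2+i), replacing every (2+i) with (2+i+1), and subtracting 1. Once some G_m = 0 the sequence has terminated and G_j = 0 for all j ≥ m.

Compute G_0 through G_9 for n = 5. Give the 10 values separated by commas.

step 0: 5 = 2^2 + 1; sub 3 for 2: 3^3 + 1; = 28; G_1 = 28−1 = 27
step 1: 27 = 3^3; sub 4 for 3: 4^4; = 256; G_2 = 256−1 = 255
step 2: 255 = 3·4^3 + 3·4^2 + 3·4 + 3; sub 5 for 4: 3·5^3 + 3·5^2 + 3·5 + 3; = 468; G_3 = 468−1 = 467
step 3: 467 = 3·5^3 + 3·5^2 + 3·5 + 2; sub 6 for 5: 3·6^3 + 3·6^2 + 3·6 + 2; = 776; G_4 = 776−1 = 775
step 4: 775 = 3·6^3 + 3·6^2 + 3·6 + 1; sub 7 for 6: 3·7^3 + 3·7^2 + 3·7 + 1; = 1198; G_5 = 1198−1 = 1197
step 5: 1197 = 3·7^3 + 3·7^2 + 3·7; sub 8 for 7: 3·8^3 + 3·8^2 + 3·8; = 1752; G_6 = 1752−1 = 1751
step 6: 1751 = 3·8^3 + 3·8^2 + 2·8 + 7; sub 9 for 8: 3·9^3 + 3·9^2 + 2·9 + 7; = 2455; G_7 = 2455−1 = 2454
step 7: 2454 = 3·9^3 + 3·9^2 + 2·9 + 6; sub 10 for 9: 3·10^3 + 3·10^2 + 2·10 + 6; = 3326; G_8 = 3326−1 = 3325
step 8: 3325 = 3·10^3 + 3·10^2 + 2·10 + 5; sub 11 for 10: 3·11^3 + 3·11^2 + 2·11 + 5; = 4383; G_9 = 4383−1 = 4382

5, 27, 255, 467, 775, 1197, 1751, 2454, 3325, 4382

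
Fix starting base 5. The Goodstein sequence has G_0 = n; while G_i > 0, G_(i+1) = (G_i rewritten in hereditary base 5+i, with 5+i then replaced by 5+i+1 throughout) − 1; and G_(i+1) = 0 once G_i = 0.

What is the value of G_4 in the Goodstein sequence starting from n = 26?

26 —HB5→ 5^2 + 1 —bump→ 6^2 + 1 = 37 —(−1)→ 36
36 —HB6→ 6^2 —bump→ 7^2 = 49 —(−1)→ 48
48 —HB7→ 6·7 + 6 —bump→ 6·8 + 6 = 54 —(−1)→ 53
53 —HB8→ 6·8 + 5 —bump→ 6·9 + 5 = 59 —(−1)→ 58
58 —HB9→ 6·9 + 4 —bump→ 6·10 + 4 = 64 —(−1)→ 63

58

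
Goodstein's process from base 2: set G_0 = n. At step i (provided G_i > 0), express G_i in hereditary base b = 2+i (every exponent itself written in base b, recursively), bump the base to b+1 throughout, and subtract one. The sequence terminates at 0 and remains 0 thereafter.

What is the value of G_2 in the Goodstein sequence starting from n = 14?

[0] 14 ≡ 2^(2 + 1) + 2^2 + 2 (base 2). Lift 3: 111. −1: 110.
[1] 110 ≡ 3^(3 + 1) + 3^3 + 2 (base 3). Lift 4: 1282. −1: 1281.

1281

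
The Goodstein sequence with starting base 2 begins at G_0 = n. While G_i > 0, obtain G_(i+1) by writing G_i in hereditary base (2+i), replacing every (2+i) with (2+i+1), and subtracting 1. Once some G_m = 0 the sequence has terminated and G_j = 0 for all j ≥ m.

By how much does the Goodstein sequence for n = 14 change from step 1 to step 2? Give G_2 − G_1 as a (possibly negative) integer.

1171

i=0: 14 = 2^(2 + 1) + 2^2 + 2 (b=2); 2→3: 3^(3 + 1) + 3^3 + 3 = 111; 111−1 = 110
i=1: 110 = 3^(3 + 1) + 3^3 + 2 (b=3); 3→4: 4^(4 + 1) + 4^4 + 2 = 1282; 1282−1 = 1281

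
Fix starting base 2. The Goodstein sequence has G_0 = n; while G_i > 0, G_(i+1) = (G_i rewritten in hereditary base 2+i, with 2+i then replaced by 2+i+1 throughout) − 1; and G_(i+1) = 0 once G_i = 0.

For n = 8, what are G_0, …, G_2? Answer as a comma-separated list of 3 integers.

(0) 8|_2 = 2^(2 + 1) ↦ 3^(3 + 1)|_3 = 81 ⇒ 80
(1) 80|_3 = 2·3^3 + 2·3^2 + 2·3 + 2 ↦ 2·4^4 + 2·4^2 + 2·4 + 2|_4 = 554 ⇒ 553

8, 80, 553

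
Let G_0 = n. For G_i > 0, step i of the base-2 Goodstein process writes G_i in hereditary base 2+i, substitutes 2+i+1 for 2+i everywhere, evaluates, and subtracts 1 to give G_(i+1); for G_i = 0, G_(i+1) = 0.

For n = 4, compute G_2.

41

[0] 4 ≡ 2^2 (base 2). Lift 3: 27. −1: 26.
[1] 26 ≡ 2·3^2 + 2·3 + 2 (base 3). Lift 4: 42. −1: 41.
[2] 41 ≡ 2·4^2 + 2·4 + 1 (base 4). Lift 5: 61. −1: 60.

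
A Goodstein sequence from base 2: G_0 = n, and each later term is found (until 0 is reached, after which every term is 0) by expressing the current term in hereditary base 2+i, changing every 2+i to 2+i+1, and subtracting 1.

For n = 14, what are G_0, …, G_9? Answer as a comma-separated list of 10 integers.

G_0=14  [base 2] 2^(2 + 1) + 2^2 + 2  →[2↦3]→  3^(3 + 1) + 3^3 + 3 = 111  −1 ⇒ G_1=110
G_1=110  [base 3] 3^(3 + 1) + 3^3 + 2  →[3↦4]→  4^(4 + 1) + 4^4 + 2 = 1282  −1 ⇒ G_2=1281
G_2=1281  [base 4] 4^(4 + 1) + 4^4 + 1  →[4↦5]→  5^(5 + 1) + 5^5 + 1 = 18751  −1 ⇒ G_3=18750
G_3=18750  [base 5] 5^(5 + 1) + 5^5  →[5↦6]→  6^(6 + 1) + 6^6 = 326592  −1 ⇒ G_4=326591
G_4=326591  [base 6] 6^(6 + 1) + 5·6^5 + 5·6^4 + 5·6^3 + 5·6^2 + 5·6 + 5  →[6↦7]→  7^(7 + 1) + 5·7^5 + 5·7^4 + 5·7^3 + 5·7^2 + 5·7 + 5 = 5862841  −1 ⇒ G_5=5862840
G_5=5862840  [base 7] 7^(7 + 1) + 5·7^5 + 5·7^4 + 5·7^3 + 5·7^2 + 5·7 + 4  →[7↦8]→  8^(8 + 1) + 5·8^5 + 5·8^4 + 5·8^3 + 5·8^2 + 5·8 + 4 = 134404972  −1 ⇒ G_6=134404971
G_6=134404971  [base 8] 8^(8 + 1) + 5·8^5 + 5·8^4 + 5·8^3 + 5·8^2 + 5·8 + 3  →[8↦9]→  9^(9 + 1) + 5·9^5 + 5·9^4 + 5·9^3 + 5·9^2 + 5·9 + 3 = 3487116549  −1 ⇒ G_7=3487116548
G_7=3487116548  [base 9] 9^(9 + 1) + 5·9^5 + 5·9^4 + 5·9^3 + 5·9^2 + 5·9 + 2  →[9↦10]→  10^(10 + 1) + 5·10^5 + 5·10^4 + 5·10^3 + 5·10^2 + 5·10 + 2 = 100000555552  −1 ⇒ G_8=100000555551
G_8=100000555551  [base 10] 10^(10 + 1) + 5·10^5 + 5·10^4 + 5·10^3 + 5·10^2 + 5·10 + 1  →[10↦11]→  11^(11 + 1) + 5·11^5 + 5·11^4 + 5·11^3 + 5·11^2 + 5·11 + 1 = 3138429262497  −1 ⇒ G_9=3138429262496

14, 110, 1281, 18750, 326591, 5862840, 134404971, 3487116548, 100000555551, 3138429262496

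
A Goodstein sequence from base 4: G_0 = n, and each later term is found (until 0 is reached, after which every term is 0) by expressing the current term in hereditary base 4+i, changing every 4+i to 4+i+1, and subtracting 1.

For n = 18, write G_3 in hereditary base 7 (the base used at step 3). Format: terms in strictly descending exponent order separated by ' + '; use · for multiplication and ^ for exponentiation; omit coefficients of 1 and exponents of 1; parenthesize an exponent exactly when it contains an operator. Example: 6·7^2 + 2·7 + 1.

6·7 + 6

(0) 18|_4 = 4^2 + 2 ↦ 5^2 + 2|_5 = 27 ⇒ 26
(1) 26|_5 = 5^2 + 1 ↦ 6^2 + 1|_6 = 37 ⇒ 36
(2) 36|_6 = 6^2 ↦ 7^2|_7 = 49 ⇒ 48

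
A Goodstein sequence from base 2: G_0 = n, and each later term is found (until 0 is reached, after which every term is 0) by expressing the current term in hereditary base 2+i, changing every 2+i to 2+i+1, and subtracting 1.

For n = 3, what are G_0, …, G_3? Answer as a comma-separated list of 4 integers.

3, 3, 3, 2

G_0=3  [base 2] 2 + 1  →[2↦3]→  3 + 1 = 4  −1 ⇒ G_1=3
G_1=3  [base 3] 3  →[3↦4]→  4 = 4  −1 ⇒ G_2=3
G_2=3  [base 4] 3  →[4↦5]→  3 = 3  −1 ⇒ G_3=2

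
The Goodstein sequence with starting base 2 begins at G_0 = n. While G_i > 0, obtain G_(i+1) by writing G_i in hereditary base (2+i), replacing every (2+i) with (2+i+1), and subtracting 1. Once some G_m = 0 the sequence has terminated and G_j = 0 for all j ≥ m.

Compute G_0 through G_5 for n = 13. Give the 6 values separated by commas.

13, 108, 1279, 16092, 280711, 5765998

G_0 = 13. HB_2(13) = 2^(2 + 1) + 2^2 + 1. Bump = 109. G_1 = 108.
G_1 = 108. HB_3(108) = 3^(3 + 1) + 3^3. Bump = 1280. G_2 = 1279.
G_2 = 1279. HB_4(1279) = 4^(4 + 1) + 3·4^3 + 3·4^2 + 3·4 + 3. Bump = 16093. G_3 = 16092.
G_3 = 16092. HB_5(16092) = 5^(5 + 1) + 3·5^3 + 3·5^2 + 3·5 + 2. Bump = 280712. G_4 = 280711.
G_4 = 280711. HB_6(280711) = 6^(6 + 1) + 3·6^3 + 3·6^2 + 3·6 + 1. Bump = 5765999. G_5 = 5765998.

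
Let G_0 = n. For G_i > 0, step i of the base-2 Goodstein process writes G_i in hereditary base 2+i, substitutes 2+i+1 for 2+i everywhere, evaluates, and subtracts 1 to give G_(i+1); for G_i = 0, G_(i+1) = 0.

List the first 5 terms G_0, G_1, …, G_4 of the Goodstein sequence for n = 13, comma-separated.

(0) 13|_2 = 2^(2 + 1) + 2^2 + 1 ↦ 3^(3 + 1) + 3^3 + 1|_3 = 109 ⇒ 108
(1) 108|_3 = 3^(3 + 1) + 3^3 ↦ 4^(4 + 1) + 4^4|_4 = 1280 ⇒ 1279
(2) 1279|_4 = 4^(4 + 1) + 3·4^3 + 3·4^2 + 3·4 + 3 ↦ 5^(5 + 1) + 3·5^3 + 3·5^2 + 3·5 + 3|_5 = 16093 ⇒ 16092
(3) 16092|_5 = 5^(5 + 1) + 3·5^3 + 3·5^2 + 3·5 + 2 ↦ 6^(6 + 1) + 3·6^3 + 3·6^2 + 3·6 + 2|_6 = 280712 ⇒ 280711

13, 108, 1279, 16092, 280711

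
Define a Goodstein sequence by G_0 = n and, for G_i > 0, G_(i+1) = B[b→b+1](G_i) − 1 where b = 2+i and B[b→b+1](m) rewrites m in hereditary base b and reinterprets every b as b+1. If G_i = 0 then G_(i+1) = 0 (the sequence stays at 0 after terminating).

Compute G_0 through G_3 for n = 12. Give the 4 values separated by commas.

step 0: 12 = 2^(2 + 1) + 2^2; sub 3 for 2: 3^(3 + 1) + 3^3; = 108; G_1 = 108−1 = 107
step 1: 107 = 3^(3 + 1) + 2·3^2 + 2·3 + 2; sub 4 for 3: 4^(4 + 1) + 2·4^2 + 2·4 + 2; = 1066; G_2 = 1066−1 = 1065
step 2: 1065 = 4^(4 + 1) + 2·4^2 + 2·4 + 1; sub 5 for 4: 5^(5 + 1) + 2·5^2 + 2·5 + 1; = 15686; G_3 = 15686−1 = 15685

12, 107, 1065, 15685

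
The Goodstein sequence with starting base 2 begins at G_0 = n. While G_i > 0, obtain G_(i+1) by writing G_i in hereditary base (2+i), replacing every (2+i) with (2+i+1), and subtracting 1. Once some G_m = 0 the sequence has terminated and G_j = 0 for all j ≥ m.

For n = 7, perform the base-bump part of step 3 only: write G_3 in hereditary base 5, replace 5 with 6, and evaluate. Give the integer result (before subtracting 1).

G_0 = 7. HB_2(7) = 2^2 + 2 + 1. Bump = 31. G_1 = 30.
G_1 = 30. HB_3(30) = 3^3 + 3. Bump = 260. G_2 = 259.
G_2 = 259. HB_4(259) = 4^4 + 3. Bump = 3128. G_3 = 3127.
G_3 = 3127. HB_5(3127) = 5^5 + 2. Bump = 46658. G_4 = 46657.

46658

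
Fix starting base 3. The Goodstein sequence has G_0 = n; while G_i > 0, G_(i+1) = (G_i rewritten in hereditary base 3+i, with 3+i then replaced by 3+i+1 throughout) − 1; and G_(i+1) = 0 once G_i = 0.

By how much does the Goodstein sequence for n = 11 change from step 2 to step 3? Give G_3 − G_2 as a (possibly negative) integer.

[0] 11 ≡ 3^2 + 2 (base 3). Lift 4: 18. −1: 17.
[1] 17 ≡ 4^2 + 1 (base 4). Lift 5: 26. −1: 25.
[2] 25 ≡ 5^2 (base 5). Lift 6: 36. −1: 35.

10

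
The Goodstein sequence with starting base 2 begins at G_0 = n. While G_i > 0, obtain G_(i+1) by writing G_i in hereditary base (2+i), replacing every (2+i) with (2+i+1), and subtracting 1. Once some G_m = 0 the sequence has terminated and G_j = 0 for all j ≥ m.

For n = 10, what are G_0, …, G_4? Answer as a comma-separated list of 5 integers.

i=0: 10 = 2^(2 + 1) + 2 (b=2); 2→3: 3^(3 + 1) + 3 = 84; 84−1 = 83
i=1: 83 = 3^(3 + 1) + 2 (b=3); 3→4: 4^(4 + 1) + 2 = 1026; 1026−1 = 1025
i=2: 1025 = 4^(4 + 1) + 1 (b=4); 4→5: 5^(5 + 1) + 1 = 15626; 15626−1 = 15625
i=3: 15625 = 5^(5 + 1) (b=5); 5→6: 6^(6 + 1) = 279936; 279936−1 = 279935

10, 83, 1025, 15625, 279935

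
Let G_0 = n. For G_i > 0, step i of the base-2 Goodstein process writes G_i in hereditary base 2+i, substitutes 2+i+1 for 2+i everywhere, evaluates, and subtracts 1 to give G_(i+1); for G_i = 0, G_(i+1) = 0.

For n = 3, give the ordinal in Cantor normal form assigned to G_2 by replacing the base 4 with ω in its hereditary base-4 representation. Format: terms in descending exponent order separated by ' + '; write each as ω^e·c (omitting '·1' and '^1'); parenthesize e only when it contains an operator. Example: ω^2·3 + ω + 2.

(0) 3|_2 = 2 + 1 ↦ 3 + 1|_3 = 4 ⇒ 3
(1) 3|_3 = 3 ↦ 4|_4 = 4 ⇒ 3
(2) 3|_4 = 3 ↦ 3|_5 = 3 ⇒ 2

3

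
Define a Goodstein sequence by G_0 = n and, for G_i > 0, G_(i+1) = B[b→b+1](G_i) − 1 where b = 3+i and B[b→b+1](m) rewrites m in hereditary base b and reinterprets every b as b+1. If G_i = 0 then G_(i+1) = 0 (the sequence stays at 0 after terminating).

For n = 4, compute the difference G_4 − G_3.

(0) 4|_3 = 3 + 1 ↦ 4 + 1|_4 = 5 ⇒ 4
(1) 4|_4 = 4 ↦ 5|_5 = 5 ⇒ 4
(2) 4|_5 = 4 ↦ 4|_6 = 4 ⇒ 3
(3) 3|_6 = 3 ↦ 3|_7 = 3 ⇒ 2

-1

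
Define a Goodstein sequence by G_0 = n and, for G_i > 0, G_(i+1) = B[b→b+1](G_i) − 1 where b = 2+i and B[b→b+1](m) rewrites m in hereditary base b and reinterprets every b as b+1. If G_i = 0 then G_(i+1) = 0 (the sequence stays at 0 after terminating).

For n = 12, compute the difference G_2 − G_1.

base 2: 12 = 2^(2 + 1) + 2^2; at 3: 3^(3 + 1) + 3^3 = 108; next = 107
base 3: 107 = 3^(3 + 1) + 2·3^2 + 2·3 + 2; at 4: 4^(4 + 1) + 2·4^2 + 2·4 + 2 = 1066; next = 1065

958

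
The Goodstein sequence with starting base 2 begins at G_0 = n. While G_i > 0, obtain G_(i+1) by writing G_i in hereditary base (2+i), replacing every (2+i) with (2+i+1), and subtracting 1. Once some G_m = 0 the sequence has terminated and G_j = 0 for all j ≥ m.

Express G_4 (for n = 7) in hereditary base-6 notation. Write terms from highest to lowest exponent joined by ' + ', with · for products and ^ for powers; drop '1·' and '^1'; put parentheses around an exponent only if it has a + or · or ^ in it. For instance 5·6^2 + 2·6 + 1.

6^6 + 1

i=0: 7 = 2^2 + 2 + 1 (b=2); 2→3: 3^3 + 3 + 1 = 31; 31−1 = 30
i=1: 30 = 3^3 + 3 (b=3); 3→4: 4^4 + 4 = 260; 260−1 = 259
i=2: 259 = 4^4 + 3 (b=4); 4→5: 5^5 + 3 = 3128; 3128−1 = 3127
i=3: 3127 = 5^5 + 2 (b=5); 5→6: 6^6 + 2 = 46658; 46658−1 = 46657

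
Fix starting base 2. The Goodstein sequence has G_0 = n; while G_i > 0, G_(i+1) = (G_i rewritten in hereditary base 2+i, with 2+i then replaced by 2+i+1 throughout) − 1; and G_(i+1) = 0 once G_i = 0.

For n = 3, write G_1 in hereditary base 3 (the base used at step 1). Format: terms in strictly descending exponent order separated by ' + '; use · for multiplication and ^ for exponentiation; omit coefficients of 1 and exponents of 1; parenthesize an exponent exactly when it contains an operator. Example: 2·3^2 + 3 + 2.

3

step 0: 3 = 2 + 1; sub 3 for 2: 3 + 1; = 4; G_1 = 4−1 = 3
step 1: 3 = 3; sub 4 for 3: 4; = 4; G_2 = 4−1 = 3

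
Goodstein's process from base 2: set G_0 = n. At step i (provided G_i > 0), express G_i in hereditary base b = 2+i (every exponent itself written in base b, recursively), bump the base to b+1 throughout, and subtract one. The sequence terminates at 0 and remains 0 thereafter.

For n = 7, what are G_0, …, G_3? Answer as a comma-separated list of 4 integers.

7, 30, 259, 3127

(0) 7|_2 = 2^2 + 2 + 1 ↦ 3^3 + 3 + 1|_3 = 31 ⇒ 30
(1) 30|_3 = 3^3 + 3 ↦ 4^4 + 4|_4 = 260 ⇒ 259
(2) 259|_4 = 4^4 + 3 ↦ 5^5 + 3|_5 = 3128 ⇒ 3127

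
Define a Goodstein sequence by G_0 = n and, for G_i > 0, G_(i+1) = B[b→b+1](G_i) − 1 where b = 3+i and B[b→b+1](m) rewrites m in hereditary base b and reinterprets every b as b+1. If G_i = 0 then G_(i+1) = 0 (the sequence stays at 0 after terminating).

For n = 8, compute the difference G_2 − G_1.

1

step 0: 8 = 2·3 + 2; sub 4 for 3: 2·4 + 2; = 10; G_1 = 10−1 = 9
step 1: 9 = 2·4 + 1; sub 5 for 4: 2·5 + 1; = 11; G_2 = 11−1 = 10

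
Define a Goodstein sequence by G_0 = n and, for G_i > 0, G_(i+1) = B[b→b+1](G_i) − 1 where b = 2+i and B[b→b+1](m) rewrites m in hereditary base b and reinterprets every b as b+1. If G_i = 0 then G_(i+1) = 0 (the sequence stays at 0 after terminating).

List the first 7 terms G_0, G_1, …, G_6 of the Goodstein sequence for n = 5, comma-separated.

5, 27, 255, 467, 775, 1197, 1751

[0] 5 ≡ 2^2 + 1 (base 2). Lift 3: 28. −1: 27.
[1] 27 ≡ 3^3 (base 3). Lift 4: 256. −1: 255.
[2] 255 ≡ 3·4^3 + 3·4^2 + 3·4 + 3 (base 4). Lift 5: 468. −1: 467.
[3] 467 ≡ 3·5^3 + 3·5^2 + 3·5 + 2 (base 5). Lift 6: 776. −1: 775.
[4] 775 ≡ 3·6^3 + 3·6^2 + 3·6 + 1 (base 6). Lift 7: 1198. −1: 1197.
[5] 1197 ≡ 3·7^3 + 3·7^2 + 3·7 (base 7). Lift 8: 1752. −1: 1751.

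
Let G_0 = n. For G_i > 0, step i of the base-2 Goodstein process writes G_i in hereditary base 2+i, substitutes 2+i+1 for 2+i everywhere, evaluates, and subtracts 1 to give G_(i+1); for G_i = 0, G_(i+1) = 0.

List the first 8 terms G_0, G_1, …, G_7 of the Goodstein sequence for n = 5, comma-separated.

step 0: 5 = 2^2 + 1; sub 3 for 2: 3^3 + 1; = 28; G_1 = 28−1 = 27
step 1: 27 = 3^3; sub 4 for 3: 4^4; = 256; G_2 = 256−1 = 255
step 2: 255 = 3·4^3 + 3·4^2 + 3·4 + 3; sub 5 for 4: 3·5^3 + 3·5^2 + 3·5 + 3; = 468; G_3 = 468−1 = 467
step 3: 467 = 3·5^3 + 3·5^2 + 3·5 + 2; sub 6 for 5: 3·6^3 + 3·6^2 + 3·6 + 2; = 776; G_4 = 776−1 = 775
step 4: 775 = 3·6^3 + 3·6^2 + 3·6 + 1; sub 7 for 6: 3·7^3 + 3·7^2 + 3·7 + 1; = 1198; G_5 = 1198−1 = 1197
step 5: 1197 = 3·7^3 + 3·7^2 + 3·7; sub 8 for 7: 3·8^3 + 3·8^2 + 3·8; = 1752; G_6 = 1752−1 = 1751
step 6: 1751 = 3·8^3 + 3·8^2 + 2·8 + 7; sub 9 for 8: 3·9^3 + 3·9^2 + 2·9 + 7; = 2455; G_7 = 2455−1 = 2454

5, 27, 255, 467, 775, 1197, 1751, 2454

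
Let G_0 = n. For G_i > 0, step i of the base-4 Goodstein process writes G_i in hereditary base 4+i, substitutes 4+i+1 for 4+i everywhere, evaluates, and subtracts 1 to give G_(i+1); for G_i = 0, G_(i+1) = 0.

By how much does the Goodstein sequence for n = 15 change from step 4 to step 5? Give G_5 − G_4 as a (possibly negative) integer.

G_0 = 15. HB_4(15) = 3·4 + 3. Bump = 18. G_1 = 17.
G_1 = 17. HB_5(17) = 3·5 + 2. Bump = 20. G_2 = 19.
G_2 = 19. HB_6(19) = 3·6 + 1. Bump = 22. G_3 = 21.
G_3 = 21. HB_7(21) = 3·7. Bump = 24. G_4 = 23.
G_4 = 23. HB_8(23) = 2·8 + 7. Bump = 25. G_5 = 24.

1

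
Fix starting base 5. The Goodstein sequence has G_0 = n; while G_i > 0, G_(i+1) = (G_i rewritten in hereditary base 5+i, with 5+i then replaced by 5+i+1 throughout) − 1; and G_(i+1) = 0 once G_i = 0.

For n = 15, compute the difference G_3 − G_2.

i=0: 15 = 3·5 (b=5); 5→6: 3·6 = 18; 18−1 = 17
i=1: 17 = 2·6 + 5 (b=6); 6→7: 2·7 + 5 = 19; 19−1 = 18
i=2: 18 = 2·7 + 4 (b=7); 7→8: 2·8 + 4 = 20; 20−1 = 19

1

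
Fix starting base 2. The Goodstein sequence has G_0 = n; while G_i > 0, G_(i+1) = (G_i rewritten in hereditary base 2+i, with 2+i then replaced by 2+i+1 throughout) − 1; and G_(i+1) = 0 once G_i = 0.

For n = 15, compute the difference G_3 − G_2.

17469

(0) 15|_2 = 2^(2 + 1) + 2^2 + 2 + 1 ↦ 3^(3 + 1) + 3^3 + 3 + 1|_3 = 112 ⇒ 111
(1) 111|_3 = 3^(3 + 1) + 3^3 + 3 ↦ 4^(4 + 1) + 4^4 + 4|_4 = 1284 ⇒ 1283
(2) 1283|_4 = 4^(4 + 1) + 4^4 + 3 ↦ 5^(5 + 1) + 5^5 + 3|_5 = 18753 ⇒ 18752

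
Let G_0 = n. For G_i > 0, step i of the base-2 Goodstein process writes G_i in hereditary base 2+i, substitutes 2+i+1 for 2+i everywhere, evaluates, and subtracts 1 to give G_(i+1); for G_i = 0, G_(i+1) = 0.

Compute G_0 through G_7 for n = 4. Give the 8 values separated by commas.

(0) 4|_2 = 2^2 ↦ 3^3|_3 = 27 ⇒ 26
(1) 26|_3 = 2·3^2 + 2·3 + 2 ↦ 2·4^2 + 2·4 + 2|_4 = 42 ⇒ 41
(2) 41|_4 = 2·4^2 + 2·4 + 1 ↦ 2·5^2 + 2·5 + 1|_5 = 61 ⇒ 60
(3) 60|_5 = 2·5^2 + 2·5 ↦ 2·6^2 + 2·6|_6 = 84 ⇒ 83
(4) 83|_6 = 2·6^2 + 6 + 5 ↦ 2·7^2 + 7 + 5|_7 = 110 ⇒ 109
(5) 109|_7 = 2·7^2 + 7 + 4 ↦ 2·8^2 + 8 + 4|_8 = 140 ⇒ 139
(6) 139|_8 = 2·8^2 + 8 + 3 ↦ 2·9^2 + 9 + 3|_9 = 174 ⇒ 173

4, 26, 41, 60, 83, 109, 139, 173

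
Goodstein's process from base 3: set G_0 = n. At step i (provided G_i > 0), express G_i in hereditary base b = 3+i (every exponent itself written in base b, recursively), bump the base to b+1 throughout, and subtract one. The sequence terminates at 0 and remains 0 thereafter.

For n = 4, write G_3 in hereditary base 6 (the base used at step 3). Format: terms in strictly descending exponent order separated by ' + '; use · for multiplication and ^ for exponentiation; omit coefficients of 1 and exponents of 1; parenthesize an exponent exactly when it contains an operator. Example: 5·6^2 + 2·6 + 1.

3

base 3: 4 = 3 + 1; at 4: 4 + 1 = 5; next = 4
base 4: 4 = 4; at 5: 5 = 5; next = 4
base 5: 4 = 4; at 6: 4 = 4; next = 3
base 6: 3 = 3; at 7: 3 = 3; next = 2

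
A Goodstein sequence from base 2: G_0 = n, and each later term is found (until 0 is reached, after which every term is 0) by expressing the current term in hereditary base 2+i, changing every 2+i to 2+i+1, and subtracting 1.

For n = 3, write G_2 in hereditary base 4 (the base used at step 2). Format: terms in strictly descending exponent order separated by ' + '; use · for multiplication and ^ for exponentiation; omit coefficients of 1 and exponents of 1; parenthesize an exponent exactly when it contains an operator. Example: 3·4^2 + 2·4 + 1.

3

3 —HB2→ 2 + 1 —bump→ 3 + 1 = 4 —(−1)→ 3
3 —HB3→ 3 —bump→ 4 = 4 —(−1)→ 3
3 —HB4→ 3 —bump→ 3 = 3 —(−1)→ 2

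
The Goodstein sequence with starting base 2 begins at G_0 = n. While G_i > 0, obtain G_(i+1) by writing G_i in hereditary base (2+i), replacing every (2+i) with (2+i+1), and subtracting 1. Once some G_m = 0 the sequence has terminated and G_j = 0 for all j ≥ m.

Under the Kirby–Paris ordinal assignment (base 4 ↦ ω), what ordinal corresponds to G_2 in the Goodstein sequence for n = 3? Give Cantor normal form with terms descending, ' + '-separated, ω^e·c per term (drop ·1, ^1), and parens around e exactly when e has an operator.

[0] 3 ≡ 2 + 1 (base 2). Lift 3: 4. −1: 3.
[1] 3 ≡ 3 (base 3). Lift 4: 4. −1: 3.
[2] 3 ≡ 3 (base 4). Lift 5: 3. −1: 2.

3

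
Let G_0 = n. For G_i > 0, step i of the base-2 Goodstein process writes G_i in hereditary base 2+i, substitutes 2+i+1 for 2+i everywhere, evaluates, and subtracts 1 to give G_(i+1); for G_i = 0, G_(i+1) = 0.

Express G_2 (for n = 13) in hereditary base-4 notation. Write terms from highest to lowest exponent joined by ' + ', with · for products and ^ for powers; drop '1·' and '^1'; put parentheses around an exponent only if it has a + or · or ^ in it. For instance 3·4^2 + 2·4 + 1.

G_0 = 13. HB_2(13) = 2^(2 + 1) + 2^2 + 1. Bump = 109. G_1 = 108.
G_1 = 108. HB_3(108) = 3^(3 + 1) + 3^3. Bump = 1280. G_2 = 1279.
G_2 = 1279. HB_4(1279) = 4^(4 + 1) + 3·4^3 + 3·4^2 + 3·4 + 3. Bump = 16093. G_3 = 16092.

4^(4 + 1) + 3·4^3 + 3·4^2 + 3·4 + 3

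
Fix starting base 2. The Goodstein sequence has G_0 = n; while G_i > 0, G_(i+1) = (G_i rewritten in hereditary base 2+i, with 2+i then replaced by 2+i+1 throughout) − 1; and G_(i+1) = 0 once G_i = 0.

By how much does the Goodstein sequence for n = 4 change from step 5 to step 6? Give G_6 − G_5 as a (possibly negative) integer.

30

G_0=4  [base 2] 2^2  →[2↦3]→  3^3 = 27  −1 ⇒ G_1=26
G_1=26  [base 3] 2·3^2 + 2·3 + 2  →[3↦4]→  2·4^2 + 2·4 + 2 = 42  −1 ⇒ G_2=41
G_2=41  [base 4] 2·4^2 + 2·4 + 1  →[4↦5]→  2·5^2 + 2·5 + 1 = 61  −1 ⇒ G_3=60
G_3=60  [base 5] 2·5^2 + 2·5  →[5↦6]→  2·6^2 + 2·6 = 84  −1 ⇒ G_4=83
G_4=83  [base 6] 2·6^2 + 6 + 5  →[6↦7]→  2·7^2 + 7 + 5 = 110  −1 ⇒ G_5=109
G_5=109  [base 7] 2·7^2 + 7 + 4  →[7↦8]→  2·8^2 + 8 + 4 = 140  −1 ⇒ G_6=139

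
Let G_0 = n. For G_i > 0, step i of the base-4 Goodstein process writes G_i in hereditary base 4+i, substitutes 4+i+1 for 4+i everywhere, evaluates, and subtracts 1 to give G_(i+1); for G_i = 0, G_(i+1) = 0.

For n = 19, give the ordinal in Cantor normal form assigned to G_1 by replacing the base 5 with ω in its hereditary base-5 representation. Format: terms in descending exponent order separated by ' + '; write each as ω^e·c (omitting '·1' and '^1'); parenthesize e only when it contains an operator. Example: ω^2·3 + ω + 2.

G_0=19  [base 4] 4^2 + 3  →[4↦5]→  5^2 + 3 = 28  −1 ⇒ G_1=27
G_1=27  [base 5] 5^2 + 2  →[5↦6]→  6^2 + 2 = 38  −1 ⇒ G_2=37

ω^2 + 2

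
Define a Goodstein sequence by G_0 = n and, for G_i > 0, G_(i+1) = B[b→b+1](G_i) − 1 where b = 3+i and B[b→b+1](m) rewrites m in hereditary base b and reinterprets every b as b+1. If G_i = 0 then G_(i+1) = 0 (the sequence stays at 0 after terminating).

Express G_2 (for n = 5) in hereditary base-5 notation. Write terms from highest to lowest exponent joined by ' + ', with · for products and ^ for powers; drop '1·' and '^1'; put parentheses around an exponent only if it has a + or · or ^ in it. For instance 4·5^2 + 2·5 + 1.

5

i=0: 5 = 3 + 2 (b=3); 3→4: 4 + 2 = 6; 6−1 = 5
i=1: 5 = 4 + 1 (b=4); 4→5: 5 + 1 = 6; 6−1 = 5
i=2: 5 = 5 (b=5); 5→6: 6 = 6; 6−1 = 5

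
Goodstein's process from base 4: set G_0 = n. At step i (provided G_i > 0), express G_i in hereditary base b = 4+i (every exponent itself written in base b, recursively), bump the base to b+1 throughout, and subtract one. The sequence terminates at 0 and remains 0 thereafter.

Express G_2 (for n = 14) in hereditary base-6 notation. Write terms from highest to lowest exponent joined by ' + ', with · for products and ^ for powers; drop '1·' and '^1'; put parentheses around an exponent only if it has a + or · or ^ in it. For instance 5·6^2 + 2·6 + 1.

3·6

G_0=14  [base 4] 3·4 + 2  →[4↦5]→  3·5 + 2 = 17  −1 ⇒ G_1=16
G_1=16  [base 5] 3·5 + 1  →[5↦6]→  3·6 + 1 = 19  −1 ⇒ G_2=18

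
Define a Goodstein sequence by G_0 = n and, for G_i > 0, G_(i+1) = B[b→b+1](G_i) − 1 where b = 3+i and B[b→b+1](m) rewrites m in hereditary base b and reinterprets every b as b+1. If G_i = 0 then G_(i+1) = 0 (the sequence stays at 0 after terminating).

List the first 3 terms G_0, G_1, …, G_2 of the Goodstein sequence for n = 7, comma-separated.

7, 8, 9

base 3: 7 = 2·3 + 1; at 4: 2·4 + 1 = 9; next = 8
base 4: 8 = 2·4; at 5: 2·5 = 10; next = 9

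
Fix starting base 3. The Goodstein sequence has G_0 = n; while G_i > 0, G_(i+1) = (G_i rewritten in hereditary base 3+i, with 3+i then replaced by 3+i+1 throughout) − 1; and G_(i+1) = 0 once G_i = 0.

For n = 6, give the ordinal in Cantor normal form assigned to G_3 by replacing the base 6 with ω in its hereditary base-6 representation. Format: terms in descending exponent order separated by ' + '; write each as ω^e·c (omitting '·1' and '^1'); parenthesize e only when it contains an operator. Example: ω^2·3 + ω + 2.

6 —HB3→ 2·3 —bump→ 2·4 = 8 —(−1)→ 7
7 —HB4→ 4 + 3 —bump→ 5 + 3 = 8 —(−1)→ 7
7 —HB5→ 5 + 2 —bump→ 6 + 2 = 8 —(−1)→ 7
7 —HB6→ 6 + 1 —bump→ 7 + 1 = 8 —(−1)→ 7

ω + 1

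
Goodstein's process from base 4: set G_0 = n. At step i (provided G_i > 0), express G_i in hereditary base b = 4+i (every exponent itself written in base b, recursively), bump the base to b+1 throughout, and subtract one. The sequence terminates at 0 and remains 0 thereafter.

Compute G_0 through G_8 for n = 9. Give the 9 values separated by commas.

base 4: 9 = 2·4 + 1; at 5: 2·5 + 1 = 11; next = 10
base 5: 10 = 2·5; at 6: 2·6 = 12; next = 11
base 6: 11 = 6 + 5; at 7: 7 + 5 = 12; next = 11
base 7: 11 = 7 + 4; at 8: 8 + 4 = 12; next = 11
base 8: 11 = 8 + 3; at 9: 9 + 3 = 12; next = 11
base 9: 11 = 9 + 2; at 10: 10 + 2 = 12; next = 11
base 10: 11 = 10 + 1; at 11: 11 + 1 = 12; next = 11
base 11: 11 = 11; at 12: 12 = 12; next = 11

9, 10, 11, 11, 11, 11, 11, 11, 11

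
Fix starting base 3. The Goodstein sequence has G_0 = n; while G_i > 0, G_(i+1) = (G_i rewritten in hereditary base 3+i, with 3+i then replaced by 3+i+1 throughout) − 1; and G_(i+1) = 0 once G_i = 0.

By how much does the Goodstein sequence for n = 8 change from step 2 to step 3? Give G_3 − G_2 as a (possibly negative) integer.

[0] 8 ≡ 2·3 + 2 (base 3). Lift 4: 10. −1: 9.
[1] 9 ≡ 2·4 + 1 (base 4). Lift 5: 11. −1: 10.
[2] 10 ≡ 2·5 (base 5). Lift 6: 12. −1: 11.

1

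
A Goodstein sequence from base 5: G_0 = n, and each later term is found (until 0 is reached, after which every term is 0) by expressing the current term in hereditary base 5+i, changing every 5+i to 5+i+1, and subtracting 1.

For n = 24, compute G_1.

27

[0] 24 ≡ 4·5 + 4 (base 5). Lift 6: 28. −1: 27.
[1] 27 ≡ 4·6 + 3 (base 6). Lift 7: 31. −1: 30.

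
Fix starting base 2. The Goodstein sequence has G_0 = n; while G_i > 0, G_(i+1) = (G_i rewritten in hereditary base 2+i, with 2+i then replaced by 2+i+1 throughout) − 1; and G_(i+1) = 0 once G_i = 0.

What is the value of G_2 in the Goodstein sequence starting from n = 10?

1025

G_0 = 10. HB_2(10) = 2^(2 + 1) + 2. Bump = 84. G_1 = 83.
G_1 = 83. HB_3(83) = 3^(3 + 1) + 2. Bump = 1026. G_2 = 1025.
G_2 = 1025. HB_4(1025) = 4^(4 + 1) + 1. Bump = 15626. G_3 = 15625.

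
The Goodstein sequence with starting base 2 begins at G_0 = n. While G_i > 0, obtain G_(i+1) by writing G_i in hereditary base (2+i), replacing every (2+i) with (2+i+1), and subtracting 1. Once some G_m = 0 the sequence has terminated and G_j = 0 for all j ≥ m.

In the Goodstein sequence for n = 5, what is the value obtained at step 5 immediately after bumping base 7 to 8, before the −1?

G_0=5  [base 2] 2^2 + 1  →[2↦3]→  3^3 + 1 = 28  −1 ⇒ G_1=27
G_1=27  [base 3] 3^3  →[3↦4]→  4^4 = 256  −1 ⇒ G_2=255
G_2=255  [base 4] 3·4^3 + 3·4^2 + 3·4 + 3  →[4↦5]→  3·5^3 + 3·5^2 + 3·5 + 3 = 468  −1 ⇒ G_3=467
G_3=467  [base 5] 3·5^3 + 3·5^2 + 3·5 + 2  →[5↦6]→  3·6^3 + 3·6^2 + 3·6 + 2 = 776  −1 ⇒ G_4=775
G_4=775  [base 6] 3·6^3 + 3·6^2 + 3·6 + 1  →[6↦7]→  3·7^3 + 3·7^2 + 3·7 + 1 = 1198  −1 ⇒ G_5=1197
G_5=1197  [base 7] 3·7^3 + 3·7^2 + 3·7  →[7↦8]→  3·8^3 + 3·8^2 + 3·8 = 1752  −1 ⇒ G_6=1751

1752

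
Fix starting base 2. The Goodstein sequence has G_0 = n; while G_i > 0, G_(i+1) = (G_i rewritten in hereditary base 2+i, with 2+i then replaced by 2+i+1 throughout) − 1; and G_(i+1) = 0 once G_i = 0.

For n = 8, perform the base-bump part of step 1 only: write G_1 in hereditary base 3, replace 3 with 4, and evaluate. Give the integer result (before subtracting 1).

base 2: 8 = 2^(2 + 1); at 3: 3^(3 + 1) = 81; next = 80
base 3: 80 = 2·3^3 + 2·3^2 + 2·3 + 2; at 4: 2·4^4 + 2·4^2 + 2·4 + 2 = 554; next = 553

554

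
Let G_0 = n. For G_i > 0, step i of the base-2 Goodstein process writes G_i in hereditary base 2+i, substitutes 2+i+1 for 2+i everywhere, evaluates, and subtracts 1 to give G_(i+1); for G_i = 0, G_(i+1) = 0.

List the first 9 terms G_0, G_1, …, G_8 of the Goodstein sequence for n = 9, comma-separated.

[0] 9 ≡ 2^(2 + 1) + 1 (base 2). Lift 3: 82. −1: 81.
[1] 81 ≡ 3^(3 + 1) (base 3). Lift 4: 1024. −1: 1023.
[2] 1023 ≡ 3·4^4 + 3·4^3 + 3·4^2 + 3·4 + 3 (base 4). Lift 5: 9843. −1: 9842.
[3] 9842 ≡ 3·5^5 + 3·5^3 + 3·5^2 + 3·5 + 2 (base 5). Lift 6: 140744. −1: 140743.
[4] 140743 ≡ 3·6^6 + 3·6^3 + 3·6^2 + 3·6 + 1 (base 6). Lift 7: 2471827. −1: 2471826.
[5] 2471826 ≡ 3·7^7 + 3·7^3 + 3·7^2 + 3·7 (base 7). Lift 8: 50333400. −1: 50333399.
[6] 50333399 ≡ 3·8^8 + 3·8^3 + 3·8^2 + 2·8 + 7 (base 8). Lift 9: 1162263922. −1: 1162263921.
[7] 1162263921 ≡ 3·9^9 + 3·9^3 + 3·9^2 + 2·9 + 6 (base 9). Lift 10: 30000003326. −1: 30000003325.

9, 81, 1023, 9842, 140743, 2471826, 50333399, 1162263921, 30000003325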